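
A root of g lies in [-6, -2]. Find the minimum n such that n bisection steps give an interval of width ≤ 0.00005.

Width after n steps is 4/2^n. Need 2^n ≥ 4/0.00005 = 80000.
2^16 = 65536 < 80000 ≤ 2^17 = 131072, so n = 17.

17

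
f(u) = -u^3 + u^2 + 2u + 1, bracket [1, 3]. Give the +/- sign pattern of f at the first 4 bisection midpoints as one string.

m = 2, f(m) = 1 (+); new bracket [2, 3]
m = 2.5, f(m) = -3.375 (−); new bracket [2, 2.5]
m = 2.25, f(m) = -0.828125 (−); new bracket [2, 2.25]
m = 2.125, f(m) = 0.1699 (+); new bracket [2.125, 2.25]

+--+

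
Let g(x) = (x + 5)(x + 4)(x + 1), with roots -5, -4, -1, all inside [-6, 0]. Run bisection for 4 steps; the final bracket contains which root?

-1

m = -3, g(m) = -4 (−); new bracket [-3, 0]
m = -1.5, g(m) = -4.375 (−); new bracket [-1.5, 0]
m = -0.75, g(m) = 3.453125 (+); new bracket [-1.5, -0.75]
m = -1.125, g(m) = -1.3926 (−); new bracket [-1.125, -0.75]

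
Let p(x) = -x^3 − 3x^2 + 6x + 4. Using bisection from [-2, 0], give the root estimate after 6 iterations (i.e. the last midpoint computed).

-0.53125

x = -1 gives p = -4, negative; keep [-1, 0]
x = -0.5 gives p = 0.375, positive; keep [-1, -0.5]
x = -0.75 gives p = -1.765625, negative; keep [-0.75, -0.5]
x = -0.625 gives p = -0.6777, negative; keep [-0.625, -0.5]
x = -0.5625 gives p = -0.1462, negative; keep [-0.5625, -0.5]
x = -0.53125 gives p = 0.1158, positive; keep [-0.5625, -0.53125]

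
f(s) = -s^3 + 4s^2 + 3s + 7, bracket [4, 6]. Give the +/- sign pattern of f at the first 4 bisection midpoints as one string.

-+++

midpoint 5: f = -3 < 0 → [4, 5]
midpoint 4.5: f = 10.375 > 0 → [4.5, 5]
midpoint 4.75: f = 4.328125 > 0 → [4.75, 5]
midpoint 4.875: f = 0.8301 > 0 → [4.875, 5]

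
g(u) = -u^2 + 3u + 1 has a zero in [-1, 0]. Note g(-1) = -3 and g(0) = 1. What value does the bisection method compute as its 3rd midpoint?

g(-0.5) = -0.75 < 0, so the root lies in [-0.5, 0]
g(-0.25) = 0.1875 > 0, so the root lies in [-0.5, -0.25]
g(-0.375) = -0.265625 < 0, so the root lies in [-0.375, -0.25]

-0.375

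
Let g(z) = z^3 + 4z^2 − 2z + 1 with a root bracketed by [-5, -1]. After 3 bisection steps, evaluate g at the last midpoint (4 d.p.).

midpoint -3: g = 16 > 0 → [-5, -3]
midpoint -4: g = 9 > 0 → [-5, -4]
midpoint -4.5: g = -0.125 < 0 → [-4.5, -4]

-0.1250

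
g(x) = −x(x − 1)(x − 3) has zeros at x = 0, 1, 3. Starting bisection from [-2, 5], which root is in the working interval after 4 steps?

x = 1.5 gives g = 1.125, positive; keep [1.5, 5]
x = 3.25 gives g = -1.828125, negative; keep [1.5, 3.25]
x = 2.375 gives g = 2.041016, positive; keep [2.375, 3.25]
x = 2.8125 gives g = 0.9558, positive; keep [2.8125, 3.25]

3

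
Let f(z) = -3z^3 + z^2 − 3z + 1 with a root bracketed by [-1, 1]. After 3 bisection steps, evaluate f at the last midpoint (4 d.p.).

z = 0 gives f = 1, positive; keep [0, 1]
z = 0.5 gives f = -0.625, negative; keep [0, 0.5]
z = 0.25 gives f = 0.265625, positive; keep [0.25, 0.5]

0.2656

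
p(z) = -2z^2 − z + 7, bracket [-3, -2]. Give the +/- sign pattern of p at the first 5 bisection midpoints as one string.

--+--

p(-2.5) = -3 < 0, so the root lies in [-2.5, -2]
p(-2.25) = -0.875 < 0, so the root lies in [-2.25, -2]
p(-2.125) = 0.09375 > 0, so the root lies in [-2.25, -2.125]
p(-2.1875) = -0.3828 < 0, so the root lies in [-2.1875, -2.125]
p(-2.15625) = -0.1426 < 0, so the root lies in [-2.15625, -2.125]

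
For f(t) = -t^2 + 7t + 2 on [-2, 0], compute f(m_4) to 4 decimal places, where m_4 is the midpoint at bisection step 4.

m = -1, f(m) = -6 (−); new bracket [-1, 0]
m = -0.5, f(m) = -1.75 (−); new bracket [-0.5, 0]
m = -0.25, f(m) = 0.1875 (+); new bracket [-0.5, -0.25]
m = -0.375, f(m) = -0.7656 (−); new bracket [-0.375, -0.25]

-0.7656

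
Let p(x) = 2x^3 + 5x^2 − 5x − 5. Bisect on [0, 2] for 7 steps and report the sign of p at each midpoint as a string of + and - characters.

-++---+

midpoint 1: p = -3 < 0 → [1, 2]
midpoint 1.5: p = 5.5 > 0 → [1, 1.5]
midpoint 1.25: p = 0.46875 > 0 → [1, 1.25]
midpoint 1.125: p = -1.4492 < 0 → [1.125, 1.25]
midpoint 1.1875: p = -0.5376 < 0 → [1.1875, 1.25]
midpoint 1.21875: p = -0.0464 < 0 → [1.21875, 1.25]
midpoint 1.234375: p = 0.2081 > 0 → [1.21875, 1.234375]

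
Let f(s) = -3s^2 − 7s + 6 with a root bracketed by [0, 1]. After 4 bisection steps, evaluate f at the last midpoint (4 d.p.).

-0.2305

f(0.5) = 1.75 > 0, so the root lies in [0.5, 1]
f(0.75) = -0.9375 < 0, so the root lies in [0.5, 0.75]
f(0.625) = 0.453125 > 0, so the root lies in [0.625, 0.75]
f(0.6875) = -0.2305 < 0, so the root lies in [0.625, 0.6875]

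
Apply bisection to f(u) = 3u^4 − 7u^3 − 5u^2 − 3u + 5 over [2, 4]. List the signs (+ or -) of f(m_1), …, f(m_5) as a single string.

u = 3 gives f = 5, positive; keep [2, 3]
u = 2.5 gives f = -25.9375, negative; keep [2.5, 3]
u = 2.75 gives f = -15.066406, negative; keep [2.75, 3]
u = 2.875 gives f = -6.3372, negative; keep [2.875, 3]
u = 2.9375 gives f = -1.0148, negative; keep [2.9375, 3]

+----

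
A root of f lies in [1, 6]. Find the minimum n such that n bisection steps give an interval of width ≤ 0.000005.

Width after n steps is 5/2^n. Need 2^n ≥ 5/0.000005 = 1000000.
2^19 = 524288 < 1000000 ≤ 2^20 = 1048576, so n = 20.

20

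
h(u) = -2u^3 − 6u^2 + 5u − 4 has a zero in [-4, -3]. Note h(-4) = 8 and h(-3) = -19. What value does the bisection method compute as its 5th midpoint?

-3.78125

midpoint -3.5: h = -9.25 < 0 → [-4, -3.5]
midpoint -3.75: h = -1.65625 < 0 → [-4, -3.75]
midpoint -3.875: h = 2.902344 > 0 → [-3.875, -3.75]
midpoint -3.8125: h = 0.5571 > 0 → [-3.8125, -3.75]
midpoint -3.78125: h = -0.5659 < 0 → [-3.8125, -3.78125]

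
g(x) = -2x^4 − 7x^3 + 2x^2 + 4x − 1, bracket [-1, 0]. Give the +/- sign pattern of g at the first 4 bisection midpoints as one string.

g(-0.5) = -1.75 < 0, so the root lies in [-1, -0.5]
g(-0.75) = -0.554688 < 0, so the root lies in [-1, -0.75]
g(-0.875) = 0.54834 > 0, so the root lies in [-0.875, -0.75]
g(-0.8125) = -0.0467 < 0, so the root lies in [-0.875, -0.8125]

--+-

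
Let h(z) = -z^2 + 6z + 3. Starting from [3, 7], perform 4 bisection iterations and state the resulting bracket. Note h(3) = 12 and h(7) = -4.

z = 5 gives h = 8, positive; keep [5, 7]
z = 6 gives h = 3, positive; keep [6, 7]
z = 6.5 gives h = -0.25, negative; keep [6, 6.5]
z = 6.25 gives h = 1.4375, positive; keep [6.25, 6.5]

[6.25, 6.5]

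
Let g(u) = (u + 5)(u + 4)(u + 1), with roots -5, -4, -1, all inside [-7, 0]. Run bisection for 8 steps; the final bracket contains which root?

-1

midpoint -3.5: g = -1.875 < 0 → [-3.5, 0]
midpoint -1.75: g = -5.484375 < 0 → [-1.75, 0]
midpoint -0.875: g = 1.611328 > 0 → [-1.75, -0.875]
midpoint -1.3125: g = -3.0969 < 0 → [-1.3125, -0.875]
midpoint -1.09375: g = -1.0643 < 0 → [-1.09375, -0.875]
midpoint -0.984375: g = 0.1892 > 0 → [-1.09375, -0.984375]
midpoint -1.0390625: g = -0.4581 < 0 → [-1.0390625, -0.984375]
midpoint -1.01171875: g = -0.1397 < 0 → [-1.01171875, -0.984375]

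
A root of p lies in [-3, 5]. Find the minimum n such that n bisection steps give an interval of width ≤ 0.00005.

Width after n steps is 8/2^n. Need 2^n ≥ 8/0.00005 = 160000.
2^17 = 131072 < 160000 ≤ 2^18 = 262144, so n = 18.

18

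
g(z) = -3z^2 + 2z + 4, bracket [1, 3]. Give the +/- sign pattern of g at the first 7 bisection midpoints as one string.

z = 2 gives g = -4, negative; keep [1, 2]
z = 1.5 gives g = 0.25, positive; keep [1.5, 2]
z = 1.75 gives g = -1.6875, negative; keep [1.5, 1.75]
z = 1.625 gives g = -0.6719, negative; keep [1.5, 1.625]
z = 1.5625 gives g = -0.1992, negative; keep [1.5, 1.5625]
z = 1.53125 gives g = 0.0283, positive; keep [1.53125, 1.5625]
z = 1.546875 gives g = -0.0847, negative; keep [1.53125, 1.546875]

-+---+-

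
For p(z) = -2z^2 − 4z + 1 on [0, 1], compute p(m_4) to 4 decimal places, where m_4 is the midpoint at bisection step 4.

0.1797

midpoint 0.5: p = -1.5 < 0 → [0, 0.5]
midpoint 0.25: p = -0.125 < 0 → [0, 0.25]
midpoint 0.125: p = 0.46875 > 0 → [0.125, 0.25]
midpoint 0.1875: p = 0.1797 > 0 → [0.1875, 0.25]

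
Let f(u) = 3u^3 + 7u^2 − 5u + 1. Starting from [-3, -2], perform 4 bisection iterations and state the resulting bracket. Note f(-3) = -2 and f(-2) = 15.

[-3, -2.9375]

u = -2.5 gives f = 10.375, positive; keep [-3, -2.5]
u = -2.75 gives f = 5.296875, positive; keep [-3, -2.75]
u = -2.875 gives f = 1.943359, positive; keep [-3, -2.875]
u = -2.9375 gives f = 0.0476, positive; keep [-3, -2.9375]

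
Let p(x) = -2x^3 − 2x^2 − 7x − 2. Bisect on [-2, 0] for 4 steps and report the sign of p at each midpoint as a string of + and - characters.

++-+

midpoint -1: p = 5 > 0 → [-1, 0]
midpoint -0.5: p = 1.25 > 0 → [-0.5, 0]
midpoint -0.25: p = -0.34375 < 0 → [-0.5, -0.25]
midpoint -0.375: p = 0.4492 > 0 → [-0.375, -0.25]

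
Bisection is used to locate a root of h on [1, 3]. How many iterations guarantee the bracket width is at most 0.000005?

Width after n steps is 2/2^n. Need 2^n ≥ 2/0.000005 = 400000.
2^18 = 262144 < 400000 ≤ 2^19 = 524288, so n = 19.

19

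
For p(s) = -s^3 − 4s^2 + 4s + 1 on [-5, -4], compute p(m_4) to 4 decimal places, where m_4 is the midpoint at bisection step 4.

0.5676

midpoint -4.5: p = -6.875 < 0 → [-5, -4.5]
midpoint -4.75: p = -1.078125 < 0 → [-5, -4.75]
midpoint -4.875: p = 2.294922 > 0 → [-4.875, -4.75]
midpoint -4.8125: p = 0.5676 > 0 → [-4.8125, -4.75]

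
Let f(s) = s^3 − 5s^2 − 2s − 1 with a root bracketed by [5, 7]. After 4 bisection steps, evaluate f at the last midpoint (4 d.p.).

f(6) = 23 > 0, so the root lies in [5, 6]
f(5.5) = 3.125 > 0, so the root lies in [5, 5.5]
f(5.25) = -4.609375 < 0, so the root lies in [5.25, 5.5]
f(5.375) = -0.916 < 0, so the root lies in [5.375, 5.5]

-0.9160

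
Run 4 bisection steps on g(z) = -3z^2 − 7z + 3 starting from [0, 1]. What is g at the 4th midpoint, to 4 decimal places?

0.5195

z = 0.5 gives g = -1.25, negative; keep [0, 0.5]
z = 0.25 gives g = 1.0625, positive; keep [0.25, 0.5]
z = 0.375 gives g = -0.046875, negative; keep [0.25, 0.375]
z = 0.3125 gives g = 0.5195, positive; keep [0.3125, 0.375]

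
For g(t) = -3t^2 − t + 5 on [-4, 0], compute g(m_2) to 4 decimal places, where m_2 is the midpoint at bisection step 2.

midpoint -2: g = -5 < 0 → [-2, 0]
midpoint -1: g = 3 > 0 → [-2, -1]

3.0000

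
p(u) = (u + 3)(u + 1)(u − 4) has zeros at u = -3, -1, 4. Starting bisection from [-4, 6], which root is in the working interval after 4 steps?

4

midpoint 1: p = -24 < 0 → [1, 6]
midpoint 3.5: p = -14.625 < 0 → [3.5, 6]
midpoint 4.75: p = 33.421875 > 0 → [3.5, 4.75]
midpoint 4.125: p = 4.5645 > 0 → [3.5, 4.125]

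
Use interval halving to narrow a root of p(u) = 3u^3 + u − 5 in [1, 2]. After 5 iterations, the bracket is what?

[1.0625, 1.09375]

midpoint 1.5: p = 6.625 > 0 → [1, 1.5]
midpoint 1.25: p = 2.109375 > 0 → [1, 1.25]
midpoint 1.125: p = 0.396484 > 0 → [1, 1.125]
midpoint 1.0625: p = -0.3391 < 0 → [1.0625, 1.125]
midpoint 1.09375: p = 0.0191 > 0 → [1.0625, 1.09375]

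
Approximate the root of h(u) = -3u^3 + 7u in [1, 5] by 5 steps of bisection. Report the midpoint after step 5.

1.625

u = 3 gives h = -60, negative; keep [1, 3]
u = 2 gives h = -10, negative; keep [1, 2]
u = 1.5 gives h = 0.375, positive; keep [1.5, 2]
u = 1.75 gives h = -3.8281, negative; keep [1.5, 1.75]
u = 1.625 gives h = -1.498, negative; keep [1.5, 1.625]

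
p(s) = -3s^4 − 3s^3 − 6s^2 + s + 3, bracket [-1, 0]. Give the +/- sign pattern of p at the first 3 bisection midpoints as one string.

+-+

midpoint -0.5: p = 1.1875 > 0 → [-1, -0.5]
midpoint -0.75: p = -0.808594 < 0 → [-0.75, -0.5]
midpoint -0.625: p = 0.305908 > 0 → [-0.75, -0.625]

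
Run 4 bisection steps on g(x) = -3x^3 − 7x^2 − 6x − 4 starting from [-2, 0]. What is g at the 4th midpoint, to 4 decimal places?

0.1387

midpoint -1: g = -2 < 0 → [-2, -1]
midpoint -1.5: g = -0.625 < 0 → [-2, -1.5]
midpoint -1.75: g = 1.140625 > 0 → [-1.75, -1.5]
midpoint -1.625: g = 0.1387 > 0 → [-1.625, -1.5]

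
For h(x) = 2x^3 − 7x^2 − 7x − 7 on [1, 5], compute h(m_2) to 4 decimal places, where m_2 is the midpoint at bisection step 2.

-19.0000

x = 3 gives h = -37, negative; keep [3, 5]
x = 4 gives h = -19, negative; keep [4, 5]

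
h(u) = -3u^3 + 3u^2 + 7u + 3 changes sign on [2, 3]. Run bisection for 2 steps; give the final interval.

[2, 2.25]

h(2.5) = -7.625 < 0, so the root lies in [2, 2.5]
h(2.25) = -0.234375 < 0, so the root lies in [2, 2.25]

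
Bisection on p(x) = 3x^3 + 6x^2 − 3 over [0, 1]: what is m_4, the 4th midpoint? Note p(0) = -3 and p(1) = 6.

m = 0.5, p(m) = -1.125 (−); new bracket [0.5, 1]
m = 0.75, p(m) = 1.640625 (+); new bracket [0.5, 0.75]
m = 0.625, p(m) = 0.076172 (+); new bracket [0.5, 0.625]
m = 0.5625, p(m) = -0.5676 (−); new bracket [0.5625, 0.625]

0.5625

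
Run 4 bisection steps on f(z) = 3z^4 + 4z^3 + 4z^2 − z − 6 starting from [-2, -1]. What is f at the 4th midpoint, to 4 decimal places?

0.0955

f(-1.5) = 6.1875 > 0, so the root lies in [-1.5, -1]
f(-1.25) = 1.011719 > 0, so the root lies in [-1.25, -1]
f(-1.125) = -0.702393 < 0, so the root lies in [-1.25, -1.125]
f(-1.1875) = 0.0955 > 0, so the root lies in [-1.1875, -1.125]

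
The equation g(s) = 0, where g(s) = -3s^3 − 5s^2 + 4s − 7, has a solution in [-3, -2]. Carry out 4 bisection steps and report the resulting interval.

[-2.5625, -2.5]

g(-2.5) = -1.375 < 0, so the root lies in [-3, -2.5]
g(-2.75) = 6.578125 > 0, so the root lies in [-2.75, -2.5]
g(-2.625) = 2.310547 > 0, so the root lies in [-2.625, -2.5]
g(-2.5625) = 0.3972 > 0, so the root lies in [-2.5625, -2.5]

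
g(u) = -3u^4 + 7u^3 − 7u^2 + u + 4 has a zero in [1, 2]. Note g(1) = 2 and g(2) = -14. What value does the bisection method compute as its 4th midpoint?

midpoint 1.5: g = -1.8125 < 0 → [1, 1.5]
midpoint 1.25: g = 0.660156 > 0 → [1.25, 1.5]
midpoint 1.375: g = -0.385498 < 0 → [1.25, 1.375]
midpoint 1.3125: g = 0.1782 > 0 → [1.3125, 1.375]

1.3125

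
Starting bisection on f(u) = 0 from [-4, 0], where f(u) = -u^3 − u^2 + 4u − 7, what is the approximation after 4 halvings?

f(-2) = -11 < 0, so the root lies in [-4, -2]
f(-3) = -1 < 0, so the root lies in [-4, -3]
f(-3.5) = 9.625 > 0, so the root lies in [-3.5, -3]
f(-3.25) = 3.7656 > 0, so the root lies in [-3.25, -3]

-3.25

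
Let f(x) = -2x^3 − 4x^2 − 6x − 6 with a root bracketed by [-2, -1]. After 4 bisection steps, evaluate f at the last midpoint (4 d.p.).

x = -1.5 gives f = 0.75, positive; keep [-1.5, -1]
x = -1.25 gives f = -0.84375, negative; keep [-1.5, -1.25]
x = -1.375 gives f = -0.113281, negative; keep [-1.5, -1.375]
x = -1.4375 gives f = 0.3003, positive; keep [-1.4375, -1.375]

0.3003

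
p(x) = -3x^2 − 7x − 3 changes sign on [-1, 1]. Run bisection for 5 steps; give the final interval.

midpoint 0: p = -3 < 0 → [-1, 0]
midpoint -0.5: p = -0.25 < 0 → [-1, -0.5]
midpoint -0.75: p = 0.5625 > 0 → [-0.75, -0.5]
midpoint -0.625: p = 0.2031 > 0 → [-0.625, -0.5]
midpoint -0.5625: p = -0.0117 < 0 → [-0.625, -0.5625]

[-0.625, -0.5625]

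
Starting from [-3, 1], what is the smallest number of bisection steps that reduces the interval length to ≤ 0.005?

10

Width after n steps is 4/2^n. Need 2^n ≥ 4/0.005 = 800.
2^9 = 512 < 800 ≤ 2^10 = 1024, so n = 10.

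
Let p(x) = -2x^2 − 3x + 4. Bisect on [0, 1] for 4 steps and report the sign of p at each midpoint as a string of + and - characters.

++-+

x = 0.5 gives p = 2, positive; keep [0.5, 1]
x = 0.75 gives p = 0.625, positive; keep [0.75, 1]
x = 0.875 gives p = -0.15625, negative; keep [0.75, 0.875]
x = 0.8125 gives p = 0.2422, positive; keep [0.8125, 0.875]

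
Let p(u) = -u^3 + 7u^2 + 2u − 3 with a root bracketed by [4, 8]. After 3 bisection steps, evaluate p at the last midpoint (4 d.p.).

p(6) = 45 > 0, so the root lies in [6, 8]
p(7) = 11 > 0, so the root lies in [7, 8]
p(7.5) = -16.125 < 0, so the root lies in [7, 7.5]

-16.1250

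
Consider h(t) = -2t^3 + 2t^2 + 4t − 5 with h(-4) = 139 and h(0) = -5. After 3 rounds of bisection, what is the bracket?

[-1.5, -1]

t = -2 gives h = 11, positive; keep [-2, 0]
t = -1 gives h = -5, negative; keep [-2, -1]
t = -1.5 gives h = 0.25, positive; keep [-1.5, -1]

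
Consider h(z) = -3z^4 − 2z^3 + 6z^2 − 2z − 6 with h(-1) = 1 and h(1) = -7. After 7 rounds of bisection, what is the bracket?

h(0) = -6 < 0, so the root lies in [-1, 0]
h(-0.5) = -3.4375 < 0, so the root lies in [-1, -0.5]
h(-0.75) = -1.230469 < 0, so the root lies in [-1, -0.75]
h(-0.875) = -0.075 < 0, so the root lies in [-1, -0.875]
h(-0.9375) = 0.479 > 0, so the root lies in [-0.9375, -0.875]
h(-0.90625) = 0.2053 > 0, so the root lies in [-0.90625, -0.875]
h(-0.890625) = 0.0659 > 0, so the root lies in [-0.890625, -0.875]

[-0.890625, -0.875]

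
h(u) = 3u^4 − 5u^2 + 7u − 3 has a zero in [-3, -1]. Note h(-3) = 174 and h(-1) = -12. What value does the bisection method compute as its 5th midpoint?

u = -2 gives h = 11, positive; keep [-2, -1]
u = -1.5 gives h = -9.5625, negative; keep [-2, -1.5]
u = -1.75 gives h = -2.425781, negative; keep [-2, -1.75]
u = -1.875 gives h = 3.3757, positive; keep [-1.875, -1.75]
u = -1.8125 gives h = 0.2635, positive; keep [-1.8125, -1.75]

-1.8125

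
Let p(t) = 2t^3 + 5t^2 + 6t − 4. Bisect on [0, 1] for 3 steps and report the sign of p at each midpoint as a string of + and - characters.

p(0.5) = 0.5 > 0, so the root lies in [0, 0.5]
p(0.25) = -2.15625 < 0, so the root lies in [0.25, 0.5]
p(0.375) = -0.941406 < 0, so the root lies in [0.375, 0.5]

+--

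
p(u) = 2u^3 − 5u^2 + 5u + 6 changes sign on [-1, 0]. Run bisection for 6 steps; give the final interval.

u = -0.5 gives p = 2, positive; keep [-1, -0.5]
u = -0.75 gives p = -1.40625, negative; keep [-0.75, -0.5]
u = -0.625 gives p = 0.433594, positive; keep [-0.75, -0.625]
u = -0.6875 gives p = -0.4507, negative; keep [-0.6875, -0.625]
u = -0.65625 gives p = 0.0002, positive; keep [-0.6875, -0.65625]
u = -0.671875 gives p = -0.223, negative; keep [-0.671875, -0.65625]

[-0.671875, -0.65625]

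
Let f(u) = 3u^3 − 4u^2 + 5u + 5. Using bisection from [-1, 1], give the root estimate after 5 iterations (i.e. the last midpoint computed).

-0.5625

m = 0, f(m) = 5 (+); new bracket [-1, 0]
m = -0.5, f(m) = 1.125 (+); new bracket [-1, -0.5]
m = -0.75, f(m) = -2.265625 (−); new bracket [-0.75, -0.5]
m = -0.625, f(m) = -0.4199 (−); new bracket [-0.625, -0.5]
m = -0.5625, f(m) = 0.3879 (+); new bracket [-0.625, -0.5625]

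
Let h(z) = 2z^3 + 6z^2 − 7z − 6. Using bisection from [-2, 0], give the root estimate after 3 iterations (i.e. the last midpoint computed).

h(-1) = 5 > 0, so the root lies in [-1, 0]
h(-0.5) = -1.25 < 0, so the root lies in [-1, -0.5]
h(-0.75) = 1.78125 > 0, so the root lies in [-0.75, -0.5]

-0.75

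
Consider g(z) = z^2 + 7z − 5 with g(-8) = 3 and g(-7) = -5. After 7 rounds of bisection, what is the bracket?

[-7.65625, -7.6484375]

m = -7.5, g(m) = -1.25 (−); new bracket [-8, -7.5]
m = -7.75, g(m) = 0.8125 (+); new bracket [-7.75, -7.5]
m = -7.625, g(m) = -0.234375 (−); new bracket [-7.75, -7.625]
m = -7.6875, g(m) = 0.2852 (+); new bracket [-7.6875, -7.625]
m = -7.65625, g(m) = 0.0244 (+); new bracket [-7.65625, -7.625]
m = -7.640625, g(m) = -0.1052 (−); new bracket [-7.65625, -7.640625]
m = -7.6484375, g(m) = -0.0405 (−); new bracket [-7.65625, -7.6484375]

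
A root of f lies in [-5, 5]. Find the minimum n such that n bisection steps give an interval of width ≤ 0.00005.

18

Width after n steps is 10/2^n. Need 2^n ≥ 10/0.00005 = 200000.
2^17 = 131072 < 200000 ≤ 2^18 = 262144, so n = 18.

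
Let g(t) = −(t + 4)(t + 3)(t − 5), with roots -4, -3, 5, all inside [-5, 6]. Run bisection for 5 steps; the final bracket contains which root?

5

g(0.5) = 70.875 > 0, so the root lies in [0.5, 6]
g(3.25) = 79.296875 > 0, so the root lies in [3.25, 6]
g(4.625) = 24.662109 > 0, so the root lies in [4.625, 6]
g(5.3125) = -24.1907 < 0, so the root lies in [4.625, 5.3125]
g(4.96875) = 2.2334 > 0, so the root lies in [4.96875, 5.3125]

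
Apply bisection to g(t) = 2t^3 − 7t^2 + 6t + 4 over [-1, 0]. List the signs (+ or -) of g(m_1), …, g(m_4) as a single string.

-++-

g(-0.5) = -1 < 0, so the root lies in [-0.5, 0]
g(-0.25) = 2.03125 > 0, so the root lies in [-0.5, -0.25]
g(-0.375) = 0.660156 > 0, so the root lies in [-0.5, -0.375]
g(-0.4375) = -0.1323 < 0, so the root lies in [-0.4375, -0.375]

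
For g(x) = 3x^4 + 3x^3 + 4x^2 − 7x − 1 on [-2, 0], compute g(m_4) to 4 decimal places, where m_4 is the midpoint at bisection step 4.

g(-1) = 10 > 0, so the root lies in [-1, 0]
g(-0.5) = 3.3125 > 0, so the root lies in [-0.5, 0]
g(-0.25) = 0.964844 > 0, so the root lies in [-0.25, 0]
g(-0.125) = -0.0676 < 0, so the root lies in [-0.25, -0.125]

-0.0676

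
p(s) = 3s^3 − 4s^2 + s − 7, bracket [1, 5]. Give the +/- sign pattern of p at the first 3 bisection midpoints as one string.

++-

midpoint 3: p = 41 > 0 → [1, 3]
midpoint 2: p = 3 > 0 → [1, 2]
midpoint 1.5: p = -4.375 < 0 → [1.5, 2]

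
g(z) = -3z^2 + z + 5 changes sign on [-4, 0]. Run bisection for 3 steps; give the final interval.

m = -2, g(m) = -9 (−); new bracket [-2, 0]
m = -1, g(m) = 1 (+); new bracket [-2, -1]
m = -1.5, g(m) = -3.25 (−); new bracket [-1.5, -1]

[-1.5, -1]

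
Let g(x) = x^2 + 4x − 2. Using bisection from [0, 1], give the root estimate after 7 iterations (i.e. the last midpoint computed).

0.4453125

midpoint 0.5: g = 0.25 > 0 → [0, 0.5]
midpoint 0.25: g = -0.9375 < 0 → [0.25, 0.5]
midpoint 0.375: g = -0.359375 < 0 → [0.375, 0.5]
midpoint 0.4375: g = -0.0586 < 0 → [0.4375, 0.5]
midpoint 0.46875: g = 0.0947 > 0 → [0.4375, 0.46875]
midpoint 0.453125: g = 0.0178 > 0 → [0.4375, 0.453125]
midpoint 0.4453125: g = -0.0204 < 0 → [0.4453125, 0.453125]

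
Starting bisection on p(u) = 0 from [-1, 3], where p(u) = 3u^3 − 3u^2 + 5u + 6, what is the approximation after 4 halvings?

-0.75

u = 1 gives p = 11, positive; keep [-1, 1]
u = 0 gives p = 6, positive; keep [-1, 0]
u = -0.5 gives p = 2.375, positive; keep [-1, -0.5]
u = -0.75 gives p = -0.7031, negative; keep [-0.75, -0.5]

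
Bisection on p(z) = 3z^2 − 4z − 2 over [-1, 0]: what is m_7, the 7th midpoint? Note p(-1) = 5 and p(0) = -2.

midpoint -0.5: p = 0.75 > 0 → [-0.5, 0]
midpoint -0.25: p = -0.8125 < 0 → [-0.5, -0.25]
midpoint -0.375: p = -0.078125 < 0 → [-0.5, -0.375]
midpoint -0.4375: p = 0.3242 > 0 → [-0.4375, -0.375]
midpoint -0.40625: p = 0.1201 > 0 → [-0.40625, -0.375]
midpoint -0.390625: p = 0.0203 > 0 → [-0.390625, -0.375]
midpoint -0.3828125: p = -0.0291 < 0 → [-0.390625, -0.3828125]

-0.3828125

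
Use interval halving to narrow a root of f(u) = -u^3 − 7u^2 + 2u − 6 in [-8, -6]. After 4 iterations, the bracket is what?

m = -7, f(m) = -20 (−); new bracket [-8, -7]
m = -7.5, f(m) = 7.125 (+); new bracket [-7.5, -7]
m = -7.25, f(m) = -7.359375 (−); new bracket [-7.5, -7.25]
m = -7.375, f(m) = -0.3535 (−); new bracket [-7.5, -7.375]

[-7.5, -7.375]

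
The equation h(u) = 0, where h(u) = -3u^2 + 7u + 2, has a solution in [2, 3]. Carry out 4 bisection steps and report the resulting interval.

[2.5625, 2.625]

m = 2.5, h(m) = 0.75 (+); new bracket [2.5, 3]
m = 2.75, h(m) = -1.4375 (−); new bracket [2.5, 2.75]
m = 2.625, h(m) = -0.296875 (−); new bracket [2.5, 2.625]
m = 2.5625, h(m) = 0.2383 (+); new bracket [2.5625, 2.625]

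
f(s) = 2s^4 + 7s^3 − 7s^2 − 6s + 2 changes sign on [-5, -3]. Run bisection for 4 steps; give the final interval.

s = -4 gives f = -22, negative; keep [-5, -4]
s = -4.5 gives f = 69.5, positive; keep [-4.5, -4]
s = -4.25 gives f = 16.210938, positive; keep [-4.25, -4]
s = -4.125 gives f = -4.6226, negative; keep [-4.25, -4.125]

[-4.25, -4.125]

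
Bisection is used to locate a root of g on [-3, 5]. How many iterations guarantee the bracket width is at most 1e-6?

Width after n steps is 8/2^n. Need 2^n ≥ 8/1e-6 = 8000000.
2^22 = 4194304 < 8000000 ≤ 2^23 = 8388608, so n = 23.

23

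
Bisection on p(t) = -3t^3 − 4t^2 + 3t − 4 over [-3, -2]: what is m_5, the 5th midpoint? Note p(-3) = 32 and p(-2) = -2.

t = -2.5 gives p = 10.375, positive; keep [-2.5, -2]
t = -2.25 gives p = 3.171875, positive; keep [-2.25, -2]
t = -2.125 gives p = 0.349609, positive; keep [-2.125, -2]
t = -2.0625 gives p = -0.8821, negative; keep [-2.125, -2.0625]
t = -2.09375 gives p = -0.2807, negative; keep [-2.125, -2.09375]

-2.09375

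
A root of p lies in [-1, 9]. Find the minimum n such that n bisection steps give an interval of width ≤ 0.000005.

Width after n steps is 10/2^n. Need 2^n ≥ 10/0.000005 = 2000000.
2^20 = 1048576 < 2000000 ≤ 2^21 = 2097152, so n = 21.

21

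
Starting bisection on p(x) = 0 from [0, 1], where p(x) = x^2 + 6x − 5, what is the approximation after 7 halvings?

0.7421875

midpoint 0.5: p = -1.75 < 0 → [0.5, 1]
midpoint 0.75: p = 0.0625 > 0 → [0.5, 0.75]
midpoint 0.625: p = -0.859375 < 0 → [0.625, 0.75]
midpoint 0.6875: p = -0.4023 < 0 → [0.6875, 0.75]
midpoint 0.71875: p = -0.1709 < 0 → [0.71875, 0.75]
midpoint 0.734375: p = -0.0544 < 0 → [0.734375, 0.75]
midpoint 0.7421875: p = 0.004 > 0 → [0.734375, 0.7421875]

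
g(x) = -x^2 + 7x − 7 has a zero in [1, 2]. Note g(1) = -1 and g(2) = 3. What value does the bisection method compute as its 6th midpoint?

1.203125

m = 1.5, g(m) = 1.25 (+); new bracket [1, 1.5]
m = 1.25, g(m) = 0.1875 (+); new bracket [1, 1.25]
m = 1.125, g(m) = -0.390625 (−); new bracket [1.125, 1.25]
m = 1.1875, g(m) = -0.0977 (−); new bracket [1.1875, 1.25]
m = 1.21875, g(m) = 0.0459 (+); new bracket [1.1875, 1.21875]
m = 1.203125, g(m) = -0.0256 (−); new bracket [1.203125, 1.21875]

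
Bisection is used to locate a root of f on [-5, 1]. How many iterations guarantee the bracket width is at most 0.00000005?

Width after n steps is 6/2^n. Need 2^n ≥ 6/0.00000005 = 120000000.
2^26 = 67108864 < 120000000 ≤ 2^27 = 134217728, so n = 27.

27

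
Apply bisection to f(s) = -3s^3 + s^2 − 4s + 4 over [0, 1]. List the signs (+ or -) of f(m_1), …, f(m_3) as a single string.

f(0.5) = 1.875 > 0, so the root lies in [0.5, 1]
f(0.75) = 0.296875 > 0, so the root lies in [0.75, 1]
f(0.875) = -0.744141 < 0, so the root lies in [0.75, 0.875]

++-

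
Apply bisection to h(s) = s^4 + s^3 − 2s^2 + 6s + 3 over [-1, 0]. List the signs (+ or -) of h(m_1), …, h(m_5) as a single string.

-++-+

m = -0.5, h(m) = -0.5625 (−); new bracket [-0.5, 0]
m = -0.25, h(m) = 1.363281 (+); new bracket [-0.5, -0.25]
m = -0.375, h(m) = 0.435791 (+); new bracket [-0.5, -0.375]
m = -0.4375, h(m) = -0.0549 (−); new bracket [-0.4375, -0.375]
m = -0.40625, h(m) = 0.1926 (+); new bracket [-0.4375, -0.40625]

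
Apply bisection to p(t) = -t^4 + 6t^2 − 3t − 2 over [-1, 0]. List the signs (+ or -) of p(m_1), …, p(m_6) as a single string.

+--+++

m = -0.5, p(m) = 0.9375 (+); new bracket [-0.5, 0]
m = -0.25, p(m) = -0.878906 (−); new bracket [-0.5, -0.25]
m = -0.375, p(m) = -0.051025 (−); new bracket [-0.5, -0.375]
m = -0.4375, p(m) = 0.4243 (+); new bracket [-0.4375, -0.375]
m = -0.40625, p(m) = 0.1817 (+); new bracket [-0.40625, -0.375]
m = -0.390625, p(m) = 0.0641 (+); new bracket [-0.390625, -0.375]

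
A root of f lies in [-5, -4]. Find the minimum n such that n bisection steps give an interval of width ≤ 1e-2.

7

Width after n steps is 1/2^n. Need 2^n ≥ 1/1e-2 = 100.
2^6 = 64 < 100 ≤ 2^7 = 128, so n = 7.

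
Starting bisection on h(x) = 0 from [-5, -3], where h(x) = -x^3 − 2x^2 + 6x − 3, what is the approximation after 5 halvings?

-3.8125

h(-4) = 5 > 0, so the root lies in [-4, -3]
h(-3.5) = -5.625 < 0, so the root lies in [-4, -3.5]
h(-3.75) = -0.890625 < 0, so the root lies in [-4, -3.75]
h(-3.875) = 1.9043 > 0, so the root lies in [-3.875, -3.75]
h(-3.8125) = 0.47 > 0, so the root lies in [-3.8125, -3.75]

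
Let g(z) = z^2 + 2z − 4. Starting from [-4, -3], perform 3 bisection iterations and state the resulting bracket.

[-3.25, -3.125]

z = -3.5 gives g = 1.25, positive; keep [-3.5, -3]
z = -3.25 gives g = 0.0625, positive; keep [-3.25, -3]
z = -3.125 gives g = -0.484375, negative; keep [-3.25, -3.125]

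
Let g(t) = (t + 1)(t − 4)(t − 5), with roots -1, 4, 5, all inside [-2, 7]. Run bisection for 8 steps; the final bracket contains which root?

-1

m = 2.5, g(m) = 13.125 (+); new bracket [-2, 2.5]
m = 0.25, g(m) = 22.265625 (+); new bracket [-2, 0.25]
m = -0.875, g(m) = 3.580078 (+); new bracket [-2, -0.875]
m = -1.4375, g(m) = -15.3142 (−); new bracket [-1.4375, -0.875]
m = -1.15625, g(m) = -4.9599 (−); new bracket [-1.15625, -0.875]
m = -1.015625, g(m) = -0.4714 (−); new bracket [-1.015625, -0.875]
m = -0.9453125, g(m) = 1.6079 (+); new bracket [-1.015625, -0.9453125]
m = -0.98046875, g(m) = 0.5817 (+); new bracket [-1.015625, -0.98046875]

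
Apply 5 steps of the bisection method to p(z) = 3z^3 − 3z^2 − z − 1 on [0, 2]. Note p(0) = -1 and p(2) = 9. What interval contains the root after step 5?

z = 1 gives p = -2, negative; keep [1, 2]
z = 1.5 gives p = 0.875, positive; keep [1, 1.5]
z = 1.25 gives p = -1.078125, negative; keep [1.25, 1.5]
z = 1.375 gives p = -0.248, negative; keep [1.375, 1.5]
z = 1.4375 gives p = 0.2747, positive; keep [1.375, 1.4375]

[1.375, 1.4375]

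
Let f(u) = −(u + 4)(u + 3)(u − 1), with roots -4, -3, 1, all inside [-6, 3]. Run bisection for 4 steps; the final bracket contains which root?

1

u = -1.5 gives f = 9.375, positive; keep [-1.5, 3]
u = 0.75 gives f = 4.453125, positive; keep [0.75, 3]
u = 1.875 gives f = -25.060547, negative; keep [0.75, 1.875]
u = 1.3125 gives f = -7.1594, negative; keep [0.75, 1.3125]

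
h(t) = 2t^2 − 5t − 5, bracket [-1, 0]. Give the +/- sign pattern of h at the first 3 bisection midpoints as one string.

h(-0.5) = -2 < 0, so the root lies in [-1, -0.5]
h(-0.75) = -0.125 < 0, so the root lies in [-1, -0.75]
h(-0.875) = 0.90625 > 0, so the root lies in [-0.875, -0.75]

--+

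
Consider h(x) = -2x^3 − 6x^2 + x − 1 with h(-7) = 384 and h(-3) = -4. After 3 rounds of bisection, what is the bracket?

m = -5, h(m) = 94 (+); new bracket [-5, -3]
m = -4, h(m) = 27 (+); new bracket [-4, -3]
m = -3.5, h(m) = 7.75 (+); new bracket [-3.5, -3]

[-3.5, -3]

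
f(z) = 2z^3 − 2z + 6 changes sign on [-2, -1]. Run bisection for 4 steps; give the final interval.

z = -1.5 gives f = 2.25, positive; keep [-2, -1.5]
z = -1.75 gives f = -1.21875, negative; keep [-1.75, -1.5]
z = -1.625 gives f = 0.667969, positive; keep [-1.75, -1.625]
z = -1.6875 gives f = -0.2358, negative; keep [-1.6875, -1.625]

[-1.6875, -1.625]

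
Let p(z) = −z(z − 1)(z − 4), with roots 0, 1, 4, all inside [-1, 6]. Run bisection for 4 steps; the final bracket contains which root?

p(2.5) = 5.625 > 0, so the root lies in [2.5, 6]
p(4.25) = -3.453125 < 0, so the root lies in [2.5, 4.25]
p(3.375) = 5.009766 > 0, so the root lies in [3.375, 4.25]
p(3.8125) = 2.0105 > 0, so the root lies in [3.8125, 4.25]

4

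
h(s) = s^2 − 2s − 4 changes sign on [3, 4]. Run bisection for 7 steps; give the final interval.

h(3.5) = 1.25 > 0, so the root lies in [3, 3.5]
h(3.25) = 0.0625 > 0, so the root lies in [3, 3.25]
h(3.125) = -0.484375 < 0, so the root lies in [3.125, 3.25]
h(3.1875) = -0.2148 < 0, so the root lies in [3.1875, 3.25]
h(3.21875) = -0.0771 < 0, so the root lies in [3.21875, 3.25]
h(3.234375) = -0.0076 < 0, so the root lies in [3.234375, 3.25]
h(3.2421875) = 0.0274 > 0, so the root lies in [3.234375, 3.2421875]

[3.234375, 3.2421875]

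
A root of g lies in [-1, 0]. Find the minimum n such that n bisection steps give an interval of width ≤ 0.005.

Width after n steps is 1/2^n. Need 2^n ≥ 1/0.005 = 200.
2^7 = 128 < 200 ≤ 2^8 = 256, so n = 8.

8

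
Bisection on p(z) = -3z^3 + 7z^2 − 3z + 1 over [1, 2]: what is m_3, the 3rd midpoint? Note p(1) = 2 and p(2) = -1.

1.875

p(1.5) = 2.125 > 0, so the root lies in [1.5, 2]
p(1.75) = 1.109375 > 0, so the root lies in [1.75, 2]
p(1.875) = 0.208984 > 0, so the root lies in [1.875, 2]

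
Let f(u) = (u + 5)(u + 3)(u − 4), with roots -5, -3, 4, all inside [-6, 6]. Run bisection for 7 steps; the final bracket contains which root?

midpoint 0: f = -60 < 0 → [0, 6]
midpoint 3: f = -48 < 0 → [3, 6]
midpoint 4.5: f = 35.625 > 0 → [3, 4.5]
midpoint 3.75: f = -14.7656 < 0 → [3.75, 4.5]
midpoint 4.125: f = 8.127 > 0 → [3.75, 4.125]
midpoint 3.9375: f = -3.8752 < 0 → [3.9375, 4.125]
midpoint 4.03125: f = 1.9844 > 0 → [3.9375, 4.03125]

4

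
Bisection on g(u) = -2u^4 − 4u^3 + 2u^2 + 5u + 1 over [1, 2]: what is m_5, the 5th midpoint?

midpoint 1.5: g = -10.625 < 0 → [1, 1.5]
midpoint 1.25: g = -2.320312 < 0 → [1, 1.25]
midpoint 1.125: g = 0.257324 > 0 → [1.125, 1.25]
midpoint 1.1875: g = -0.9175 < 0 → [1.125, 1.1875]
midpoint 1.15625: g = -0.3028 < 0 → [1.125, 1.15625]

1.15625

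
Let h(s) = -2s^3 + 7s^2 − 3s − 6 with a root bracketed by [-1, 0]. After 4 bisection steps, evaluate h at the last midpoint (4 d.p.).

h(-0.5) = -2.5 < 0, so the root lies in [-1, -0.5]
h(-0.75) = 1.03125 > 0, so the root lies in [-0.75, -0.5]
h(-0.625) = -0.902344 < 0, so the root lies in [-0.75, -0.625]
h(-0.6875) = 0.021 > 0, so the root lies in [-0.6875, -0.625]

0.0210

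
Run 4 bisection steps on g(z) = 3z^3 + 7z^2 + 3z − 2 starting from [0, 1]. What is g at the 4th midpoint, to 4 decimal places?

-0.2874

m = 0.5, g(m) = 1.625 (+); new bracket [0, 0.5]
m = 0.25, g(m) = -0.765625 (−); new bracket [0.25, 0.5]
m = 0.375, g(m) = 0.267578 (+); new bracket [0.25, 0.375]
m = 0.3125, g(m) = -0.2874 (−); new bracket [0.3125, 0.375]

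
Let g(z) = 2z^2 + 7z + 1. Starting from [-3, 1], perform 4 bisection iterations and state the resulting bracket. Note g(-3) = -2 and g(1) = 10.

z = -1 gives g = -4, negative; keep [-1, 1]
z = 0 gives g = 1, positive; keep [-1, 0]
z = -0.5 gives g = -2, negative; keep [-0.5, 0]
z = -0.25 gives g = -0.625, negative; keep [-0.25, 0]

[-0.25, 0]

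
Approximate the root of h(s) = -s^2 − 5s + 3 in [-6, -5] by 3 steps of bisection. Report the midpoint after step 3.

-5.625

midpoint -5.5: h = 0.25 > 0 → [-6, -5.5]
midpoint -5.75: h = -1.3125 < 0 → [-5.75, -5.5]
midpoint -5.625: h = -0.515625 < 0 → [-5.625, -5.5]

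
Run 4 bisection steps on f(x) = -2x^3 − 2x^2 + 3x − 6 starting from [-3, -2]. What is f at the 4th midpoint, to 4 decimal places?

f(-2.5) = 5.25 > 0, so the root lies in [-2.5, -2]
f(-2.25) = -0.09375 < 0, so the root lies in [-2.5, -2.25]
f(-2.375) = 2.386719 > 0, so the root lies in [-2.375, -2.25]
f(-2.3125) = 1.1001 > 0, so the root lies in [-2.3125, -2.25]

1.1001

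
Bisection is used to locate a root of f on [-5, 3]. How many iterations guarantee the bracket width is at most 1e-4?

Width after n steps is 8/2^n. Need 2^n ≥ 8/1e-4 = 80000.
2^16 = 65536 < 80000 ≤ 2^17 = 131072, so n = 17.

17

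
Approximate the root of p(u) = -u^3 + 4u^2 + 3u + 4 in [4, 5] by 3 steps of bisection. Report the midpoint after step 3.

midpoint 4.5: p = 7.375 > 0 → [4.5, 5]
midpoint 4.75: p = 1.328125 > 0 → [4.75, 5]
midpoint 4.875: p = -2.169922 < 0 → [4.75, 4.875]

4.875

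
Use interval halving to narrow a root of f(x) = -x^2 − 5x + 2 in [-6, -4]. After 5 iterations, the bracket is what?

[-5.375, -5.3125]

m = -5, f(m) = 2 (+); new bracket [-6, -5]
m = -5.5, f(m) = -0.75 (−); new bracket [-5.5, -5]
m = -5.25, f(m) = 0.6875 (+); new bracket [-5.5, -5.25]
m = -5.375, f(m) = -0.0156 (−); new bracket [-5.375, -5.25]
m = -5.3125, f(m) = 0.3398 (+); new bracket [-5.375, -5.3125]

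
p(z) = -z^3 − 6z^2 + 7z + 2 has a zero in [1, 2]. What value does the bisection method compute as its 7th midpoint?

midpoint 1.5: p = -4.375 < 0 → [1, 1.5]
midpoint 1.25: p = -0.578125 < 0 → [1, 1.25]
midpoint 1.125: p = 0.857422 > 0 → [1.125, 1.25]
midpoint 1.1875: p = 0.177 > 0 → [1.1875, 1.25]
midpoint 1.21875: p = -0.1911 < 0 → [1.1875, 1.21875]
midpoint 1.203125: p = -0.0047 < 0 → [1.1875, 1.203125]
midpoint 1.1953125: p = 0.0867 > 0 → [1.1953125, 1.203125]

1.1953125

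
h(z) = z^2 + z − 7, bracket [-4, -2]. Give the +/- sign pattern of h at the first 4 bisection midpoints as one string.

midpoint -3: h = -1 < 0 → [-4, -3]
midpoint -3.5: h = 1.75 > 0 → [-3.5, -3]
midpoint -3.25: h = 0.3125 > 0 → [-3.25, -3]
midpoint -3.125: h = -0.3594 < 0 → [-3.25, -3.125]

-++-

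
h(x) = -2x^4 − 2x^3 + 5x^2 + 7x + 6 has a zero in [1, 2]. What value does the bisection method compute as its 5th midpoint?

1.84375

midpoint 1.5: h = 10.875 > 0 → [1.5, 2]
midpoint 1.75: h = 4.085938 > 0 → [1.75, 2]
midpoint 1.875: h = -1.199707 < 0 → [1.75, 1.875]
midpoint 1.8125: h = 1.6201 > 0 → [1.8125, 1.875]
midpoint 1.84375: h = 0.2559 > 0 → [1.84375, 1.875]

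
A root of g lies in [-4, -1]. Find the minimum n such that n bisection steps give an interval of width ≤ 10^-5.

Width after n steps is 3/2^n. Need 2^n ≥ 3/10^-5 = 300000.
2^18 = 262144 < 300000 ≤ 2^19 = 524288, so n = 19.

19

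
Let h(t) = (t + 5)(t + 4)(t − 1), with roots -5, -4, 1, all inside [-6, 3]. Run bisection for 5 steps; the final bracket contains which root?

m = -1.5, h(m) = -21.875 (−); new bracket [-1.5, 3]
m = 0.75, h(m) = -6.828125 (−); new bracket [0.75, 3]
m = 1.875, h(m) = 35.341797 (+); new bracket [0.75, 1.875]
m = 1.3125, h(m) = 10.4797 (+); new bracket [0.75, 1.3125]
m = 1.03125, h(m) = 0.9483 (+); new bracket [0.75, 1.03125]

1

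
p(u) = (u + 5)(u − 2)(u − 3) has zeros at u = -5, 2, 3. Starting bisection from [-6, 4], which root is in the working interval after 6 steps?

-5

midpoint -1: p = 48 > 0 → [-6, -1]
midpoint -3.5: p = 53.625 > 0 → [-6, -3.5]
midpoint -4.75: p = 13.078125 > 0 → [-6, -4.75]
midpoint -5.375: p = -23.1621 < 0 → [-5.375, -4.75]
midpoint -5.0625: p = -3.5588 < 0 → [-5.0625, -4.75]
midpoint -4.90625: p = 5.119 > 0 → [-5.0625, -4.90625]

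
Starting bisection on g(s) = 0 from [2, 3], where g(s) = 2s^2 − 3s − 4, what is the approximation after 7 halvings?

2.3515625

s = 2.5 gives g = 1, positive; keep [2, 2.5]
s = 2.25 gives g = -0.625, negative; keep [2.25, 2.5]
s = 2.375 gives g = 0.15625, positive; keep [2.25, 2.375]
s = 2.3125 gives g = -0.2422, negative; keep [2.3125, 2.375]
s = 2.34375 gives g = -0.0449, negative; keep [2.34375, 2.375]
s = 2.359375 gives g = 0.0552, positive; keep [2.34375, 2.359375]
s = 2.3515625 gives g = 0.005, positive; keep [2.34375, 2.3515625]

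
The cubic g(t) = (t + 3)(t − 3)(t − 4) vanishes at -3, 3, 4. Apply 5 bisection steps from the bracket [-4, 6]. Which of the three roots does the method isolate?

midpoint 1: g = 24 > 0 → [-4, 1]
midpoint -1.5: g = 37.125 > 0 → [-4, -1.5]
midpoint -2.75: g = 9.703125 > 0 → [-4, -2.75]
midpoint -3.375: g = -17.6309 < 0 → [-3.375, -2.75]
midpoint -3.0625: g = -2.676 < 0 → [-3.0625, -2.75]

-3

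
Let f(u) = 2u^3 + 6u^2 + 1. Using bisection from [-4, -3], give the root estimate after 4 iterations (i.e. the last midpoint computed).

-3.0625

midpoint -3.5: f = -11.25 < 0 → [-3.5, -3]
midpoint -3.25: f = -4.28125 < 0 → [-3.25, -3]
midpoint -3.125: f = -1.441406 < 0 → [-3.125, -3]
midpoint -3.0625: f = -0.1724 < 0 → [-3.0625, -3]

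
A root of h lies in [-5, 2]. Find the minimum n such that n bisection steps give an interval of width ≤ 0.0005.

14

Width after n steps is 7/2^n. Need 2^n ≥ 7/0.0005 = 14000.
2^13 = 8192 < 14000 ≤ 2^14 = 16384, so n = 14.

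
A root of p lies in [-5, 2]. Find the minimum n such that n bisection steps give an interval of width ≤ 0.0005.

14

Width after n steps is 7/2^n. Need 2^n ≥ 7/0.0005 = 14000.
2^13 = 8192 < 14000 ≤ 2^14 = 16384, so n = 14.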